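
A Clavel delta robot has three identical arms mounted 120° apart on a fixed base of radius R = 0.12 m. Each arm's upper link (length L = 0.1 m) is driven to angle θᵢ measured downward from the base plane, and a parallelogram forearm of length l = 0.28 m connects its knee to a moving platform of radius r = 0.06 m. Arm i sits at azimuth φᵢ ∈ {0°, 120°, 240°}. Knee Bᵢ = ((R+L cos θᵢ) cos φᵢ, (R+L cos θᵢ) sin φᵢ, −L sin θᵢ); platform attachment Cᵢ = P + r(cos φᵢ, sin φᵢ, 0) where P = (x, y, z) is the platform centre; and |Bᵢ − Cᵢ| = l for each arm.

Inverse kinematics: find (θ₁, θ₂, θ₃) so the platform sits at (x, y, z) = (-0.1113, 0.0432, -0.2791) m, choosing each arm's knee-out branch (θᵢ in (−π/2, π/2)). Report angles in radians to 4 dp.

φ1=0.0° → target in arm frame (-0.1113, 0.0432)
  A=0.1713, B=-0.2791, C=(l²−L²−A²−y'²−z²)/(2L)=-0.2035
  θ1 = atan2(B,A) + arccos(C/0.3275) = 1.2212
arm 2 (φ=120.0°): x'=0.0931, y'=0.0748
  A=-0.0331, B=-0.2791, C=(l²−L²−A²−y'²−z²)/(2L)=-0.0809
  γ=atan2(-0.2791,-0.0331)=-1.6887;  ψ=arccos(-0.2879)=1.8628;  θ2=γ+ψ≈0.1741
φ3=240.0° → target in arm frame (0.0182, -0.1180)
  A cos θ + B sin θ = C:  0.0418·cos θ + -0.2791·sin θ = -0.1258
  γ=atan2(-0.2791,0.0418)=-1.4223;  ψ=arccos(-0.4458)=2.0329;  θ3=γ+ψ≈0.6106

θ₁ = 1.2212, θ₂ = 0.1741, θ₃ = 0.6106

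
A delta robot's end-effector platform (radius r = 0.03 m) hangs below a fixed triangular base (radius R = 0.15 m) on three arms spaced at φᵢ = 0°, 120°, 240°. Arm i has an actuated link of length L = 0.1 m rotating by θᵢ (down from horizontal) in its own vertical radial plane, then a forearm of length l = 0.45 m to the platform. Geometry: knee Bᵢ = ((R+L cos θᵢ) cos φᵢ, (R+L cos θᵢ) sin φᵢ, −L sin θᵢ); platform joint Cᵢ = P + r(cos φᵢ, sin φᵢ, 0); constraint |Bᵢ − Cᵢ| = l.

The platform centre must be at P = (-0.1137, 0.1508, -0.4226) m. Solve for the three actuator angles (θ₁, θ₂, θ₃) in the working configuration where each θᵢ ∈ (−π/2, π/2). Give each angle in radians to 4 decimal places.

θ₁ = 1.2219, θ₂ = -0.2616, θ₃ = 1.0477

rotate P by −φ1: (-0.1137, 0.1508, -0.4226)
  e−x'=0.2337;  (l²−L²−(e−x')²−y'²−z²)/2L = -0.3172
  √(A²+B²)=0.4829;  θ1 = -1.0656+2.2875 ≈ 1.2219
φ2=120.0° → target in arm frame (0.1874, 0.0231)
  A=-0.0674, B=-0.4226, C=(l²−L²−A²−y'²−z²)/(2L)=0.0441
  θ2 = atan2(B,A) + arccos(C/0.4279) = -0.2616
arm 3 (φ=240.0°): x'=-0.0737, y'=-0.1739
  A cos θ + B sin θ = C:  0.1937·cos θ + -0.4226·sin θ = -0.2693
  θ3 = atan2(B,A) + arccos(C/0.4649) = 1.0477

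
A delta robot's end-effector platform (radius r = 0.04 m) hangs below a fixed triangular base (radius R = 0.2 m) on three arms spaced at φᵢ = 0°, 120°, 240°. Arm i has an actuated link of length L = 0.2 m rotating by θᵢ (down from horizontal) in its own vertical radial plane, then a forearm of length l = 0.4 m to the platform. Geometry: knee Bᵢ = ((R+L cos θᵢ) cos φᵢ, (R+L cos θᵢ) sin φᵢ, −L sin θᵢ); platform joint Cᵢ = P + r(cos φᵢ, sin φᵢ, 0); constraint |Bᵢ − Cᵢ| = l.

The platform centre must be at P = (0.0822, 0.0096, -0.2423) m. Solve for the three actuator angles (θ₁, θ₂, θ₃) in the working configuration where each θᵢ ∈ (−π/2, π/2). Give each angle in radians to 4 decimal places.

θ₁ = -0.2618, θ₂ = 0.5234, θ₃ = 0.6108

rotate P by −φ1: (0.0822, 0.0096, -0.2423)
  e−x'=0.0778;  (l²−L²−(e−x')²−y'²−z²)/2L = 0.1379
  √(A²+B²)=0.2545;  θ1 = -1.2601+0.9983 ≈ -0.2618
rotate P by −φ2: (-0.0328, -0.0760, -0.2423)
  e−x'=0.1928;  (l²−L²−(e−x')²−y'²−z²)/2L = 0.0459
  γ=atan2(-0.2423,0.1928)=-0.8987;  ψ=arccos(0.1482)=1.4221;  θ2=γ+ψ≈0.5234
arm 3 (φ=240.0°): x'=-0.0494, y'=0.0664
  e−x'=0.2094;  (l²−L²−(e−x')²−y'²−z²)/2L = 0.0326
  √(A²+B²)=0.3203;  θ3 = -0.8581+1.4689 ≈ 0.6108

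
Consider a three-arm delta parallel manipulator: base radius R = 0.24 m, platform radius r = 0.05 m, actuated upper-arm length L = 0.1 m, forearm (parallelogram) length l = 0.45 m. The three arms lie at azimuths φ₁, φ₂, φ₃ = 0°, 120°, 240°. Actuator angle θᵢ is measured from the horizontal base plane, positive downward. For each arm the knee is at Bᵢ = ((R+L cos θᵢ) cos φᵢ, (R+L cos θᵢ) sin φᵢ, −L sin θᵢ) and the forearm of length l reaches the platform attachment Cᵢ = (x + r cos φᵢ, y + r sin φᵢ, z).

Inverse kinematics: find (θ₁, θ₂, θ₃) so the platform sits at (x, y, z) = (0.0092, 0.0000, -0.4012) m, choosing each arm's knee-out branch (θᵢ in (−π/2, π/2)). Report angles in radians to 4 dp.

rotate P by −φ1: (0.0092, 0.0000, -0.4012)
  e−x'=0.1808;  (l²−L²−(e−x')²−y'²−z²)/2L = -0.0058
  √(A²+B²)=0.4401;  θ1 = -1.1474+1.5839 ≈ 0.4365
rotate P by −φ2: (-0.0046, -0.0080, -0.4012)
  A=0.1946, B=-0.4012, C=(l²−L²−A²−y'²−z²)/(2L)=-0.0320
  √(A²+B²)=0.4459;  θ2 = -1.1192+1.6426 ≈ 0.5234
φ3=240.0° → target in arm frame (-0.0046, 0.0080)
  A=0.1946, B=-0.4012, C=(l²−L²−A²−y'²−z²)/(2L)=-0.0320
  θ3 = atan2(B,A) + arccos(C/0.4459) = 0.5234

θ₁ = 0.4365, θ₂ = 0.5234, θ₃ = 0.5234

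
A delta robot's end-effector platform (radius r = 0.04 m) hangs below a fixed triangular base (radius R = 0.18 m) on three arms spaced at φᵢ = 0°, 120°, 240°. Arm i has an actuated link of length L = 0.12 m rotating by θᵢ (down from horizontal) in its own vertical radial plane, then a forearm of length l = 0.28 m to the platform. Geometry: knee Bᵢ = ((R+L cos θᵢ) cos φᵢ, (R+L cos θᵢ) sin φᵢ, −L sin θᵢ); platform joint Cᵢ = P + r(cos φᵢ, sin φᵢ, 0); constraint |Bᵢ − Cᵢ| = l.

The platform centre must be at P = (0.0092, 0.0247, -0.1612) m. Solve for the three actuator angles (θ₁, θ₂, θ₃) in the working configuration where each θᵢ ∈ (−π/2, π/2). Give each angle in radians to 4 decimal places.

θ₁ = 0.2621, θ₂ = 0.1741, θ₃ = 0.6109

φ1=0.0° → target in arm frame (0.0092, 0.0247)
  A cos θ + B sin θ = C:  0.1308·cos θ + -0.1612·sin θ = 0.0846
  θ1 = atan2(B,A) + arccos(C/0.2076) = 0.2621
arm 2 (φ=120.0°): x'=0.0168, y'=-0.0203
  e−x'=0.1232;  (l²−L²−(e−x')²−y'²−z²)/2L = 0.0934
  √(A²+B²)=0.2029;  θ2 = -0.9182+1.0923 ≈ 0.1741
φ3=240.0° → target in arm frame (-0.0260, -0.0044)
  A cos θ + B sin θ = C:  0.1660·cos θ + -0.1612·sin θ = 0.0435
  θ3 = atan2(B,A) + arccos(C/0.2314) = 0.6109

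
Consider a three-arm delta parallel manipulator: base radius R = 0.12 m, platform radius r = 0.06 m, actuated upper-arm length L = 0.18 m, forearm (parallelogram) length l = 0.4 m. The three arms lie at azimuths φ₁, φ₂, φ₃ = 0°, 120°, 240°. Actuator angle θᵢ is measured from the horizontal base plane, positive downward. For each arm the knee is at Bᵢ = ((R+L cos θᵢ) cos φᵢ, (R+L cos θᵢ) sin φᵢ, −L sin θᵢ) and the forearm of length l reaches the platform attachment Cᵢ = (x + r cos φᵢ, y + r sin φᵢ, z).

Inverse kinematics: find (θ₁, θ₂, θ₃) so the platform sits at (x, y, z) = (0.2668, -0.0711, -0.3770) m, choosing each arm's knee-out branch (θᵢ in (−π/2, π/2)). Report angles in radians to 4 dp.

θ₁ = -0.0872, θ₂ = 1.3967, θ₃ = 1.1348

φ1=0.0° → target in arm frame (0.2668, -0.0711)
  e−x'=-0.2068;  (l²−L²−(e−x')²−y'²−z²)/2L = -0.1732
  √(A²+B²)=0.4300;  θ1 = -2.0725+1.9854 ≈ -0.0872
arm 2 (φ=120.0°): x'=-0.1950, y'=-0.1955
  e−x'=0.2550;  (l²−L²−(e−x')²−y'²−z²)/2L = -0.3271
  γ=atan2(-0.3770,0.2550)=-0.9761;  ψ=arccos(-0.7187)=2.3728;  θ2=γ+ψ≈1.3967
rotate P by −φ3: (-0.0718, 0.2666, -0.3770)
  e−x'=0.1318;  (l²−L²−(e−x')²−y'²−z²)/2L = -0.2861
  √(A²+B²)=0.3994;  θ3 = -1.2344+2.3693 ≈ 1.1348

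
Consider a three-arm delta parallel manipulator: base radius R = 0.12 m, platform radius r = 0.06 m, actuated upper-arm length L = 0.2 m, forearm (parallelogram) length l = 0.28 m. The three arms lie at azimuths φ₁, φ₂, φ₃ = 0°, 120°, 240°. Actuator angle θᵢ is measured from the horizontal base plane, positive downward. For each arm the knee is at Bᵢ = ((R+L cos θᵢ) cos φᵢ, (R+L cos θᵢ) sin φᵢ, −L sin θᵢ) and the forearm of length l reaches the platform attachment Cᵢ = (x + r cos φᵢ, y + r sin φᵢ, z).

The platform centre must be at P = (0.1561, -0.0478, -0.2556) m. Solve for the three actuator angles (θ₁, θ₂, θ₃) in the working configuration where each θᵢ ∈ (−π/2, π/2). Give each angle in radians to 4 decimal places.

φ1=0.0° → target in arm frame (0.1561, -0.0478)
  A=-0.0961, B=-0.2556, C=(l²−L²−A²−y'²−z²)/(2L)=-0.0961
  θ1 = atan2(B,A) + arccos(C/0.2731) = 0.0001
φ2=120.0° → target in arm frame (-0.1194, -0.1113)
  A=0.1794, B=-0.2556, C=(l²−L²−A²−y'²−z²)/(2L)=-0.1788
  √(A²+B²)=0.3123;  θ2 = -0.9587+2.1803 ≈ 1.2217
φ3=240.0° → target in arm frame (-0.0367, 0.1591)
  e−x'=0.0967;  (l²−L²−(e−x')²−y'²−z²)/2L = -0.1540
  √(A²+B²)=0.2733;  θ3 = -1.2093+2.1693 ≈ 0.9600

θ₁ = 0.0001, θ₂ = 1.2217, θ₃ = 0.9600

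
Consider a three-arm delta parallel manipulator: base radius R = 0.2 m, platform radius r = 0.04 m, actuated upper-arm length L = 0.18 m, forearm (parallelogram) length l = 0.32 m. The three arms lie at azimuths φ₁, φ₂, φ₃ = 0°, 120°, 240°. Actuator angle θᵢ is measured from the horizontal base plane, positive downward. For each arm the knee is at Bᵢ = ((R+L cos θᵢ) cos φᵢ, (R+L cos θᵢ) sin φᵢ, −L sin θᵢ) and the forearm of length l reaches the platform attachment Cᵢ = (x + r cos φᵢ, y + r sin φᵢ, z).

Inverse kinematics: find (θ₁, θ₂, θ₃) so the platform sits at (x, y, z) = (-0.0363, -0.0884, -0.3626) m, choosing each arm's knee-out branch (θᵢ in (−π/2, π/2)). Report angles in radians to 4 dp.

θ₁ = 1.3093, θ₂ = 1.3963, θ₃ = 0.6982

arm 1 (φ=0.0°): x'=-0.0363, y'=-0.0884
  e−x'=0.1963;  (l²−L²−(e−x')²−y'²−z²)/2L = -0.2995
  √(A²+B²)=0.4123;  θ1 = -1.0746+2.3839 ≈ 1.3093
rotate P by −φ2: (-0.0584, 0.0756, -0.3626)
  A=0.2184, B=-0.3626, C=(l²−L²−A²−y'²−z²)/(2L)=-0.3192
  θ2 = atan2(B,A) + arccos(C/0.4233) = 1.3963
φ3=240.0° → target in arm frame (0.0947, 0.0128)
  A cos θ + B sin θ = C:  0.0653·cos θ + -0.3626·sin θ = -0.1831
  γ=atan2(-0.3626,0.0653)=-1.3926;  ψ=arccos(-0.4969)=2.0908;  θ3=γ+ψ≈0.6982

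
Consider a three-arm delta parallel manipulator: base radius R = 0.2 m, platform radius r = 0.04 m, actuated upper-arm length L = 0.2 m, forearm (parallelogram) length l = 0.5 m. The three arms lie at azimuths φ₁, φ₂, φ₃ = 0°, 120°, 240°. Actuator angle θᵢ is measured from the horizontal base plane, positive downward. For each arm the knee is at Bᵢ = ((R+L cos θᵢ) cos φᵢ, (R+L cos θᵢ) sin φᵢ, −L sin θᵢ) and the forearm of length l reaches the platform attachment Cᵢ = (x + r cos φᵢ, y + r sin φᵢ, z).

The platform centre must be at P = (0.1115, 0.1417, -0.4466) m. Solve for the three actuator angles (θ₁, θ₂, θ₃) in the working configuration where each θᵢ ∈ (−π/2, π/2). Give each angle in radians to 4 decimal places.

θ₁ = 0.1744, θ₂ = 0.3491, θ₃ = 1.1344

arm 1 (φ=0.0°): x'=0.1115, y'=0.1417
  e−x'=0.0485;  (l²−L²−(e−x')²−y'²−z²)/2L = -0.0297
  √(A²+B²)=0.4492;  θ1 = -1.4626+1.6370 ≈ 0.1744
rotate P by −φ2: (0.0670, -0.1674, -0.4466)
  e−x'=0.0930;  (l²−L²−(e−x')²−y'²−z²)/2L = -0.0653
  √(A²+B²)=0.4562;  θ2 = -1.3654+1.7145 ≈ 0.3491
φ3=240.0° → target in arm frame (-0.1785, 0.0257)
  A cos θ + B sin θ = C:  0.3385·cos θ + -0.4466·sin θ = -0.2617
  √(A²+B²)=0.5604;  θ3 = -0.9223+2.0567 ≈ 1.1344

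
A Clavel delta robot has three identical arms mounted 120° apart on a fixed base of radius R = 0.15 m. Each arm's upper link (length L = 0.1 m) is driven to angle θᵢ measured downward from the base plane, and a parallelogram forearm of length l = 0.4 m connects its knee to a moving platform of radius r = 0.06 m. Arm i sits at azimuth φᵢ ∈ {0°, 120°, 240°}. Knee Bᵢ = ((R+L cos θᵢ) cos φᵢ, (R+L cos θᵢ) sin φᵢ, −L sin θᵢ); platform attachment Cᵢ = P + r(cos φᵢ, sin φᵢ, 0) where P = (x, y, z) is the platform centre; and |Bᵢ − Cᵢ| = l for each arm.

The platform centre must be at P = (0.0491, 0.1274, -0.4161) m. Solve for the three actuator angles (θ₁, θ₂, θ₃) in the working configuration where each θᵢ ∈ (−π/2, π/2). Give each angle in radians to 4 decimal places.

θ₁ = 0.6110, θ₂ = 0.4368, θ₃ = 1.3965

arm 1 (φ=0.0°): x'=0.0491, y'=0.1274
  e−x'=0.0409;  (l²−L²−(e−x')²−y'²−z²)/2L = -0.2052
  γ=atan2(-0.4161,0.0409)=-1.4728;  ψ=arccos(-0.4908)=2.0838;  θ1=γ+ψ≈0.6110
φ2=120.0° → target in arm frame (0.0858, -0.1062)
  e−x'=0.0042;  (l²−L²−(e−x')²−y'²−z²)/2L = -0.1722
  θ2 = atan2(B,A) + arccos(C/0.4161) = 0.4368
arm 3 (φ=240.0°): x'=-0.1349, y'=-0.0212
  e−x'=0.2249;  (l²−L²−(e−x')²−y'²−z²)/2L = -0.3708
  γ=atan2(-0.4161,0.2249)=-1.0753;  ψ=arccos(-0.7840)=2.4718;  θ3=γ+ψ≈1.3965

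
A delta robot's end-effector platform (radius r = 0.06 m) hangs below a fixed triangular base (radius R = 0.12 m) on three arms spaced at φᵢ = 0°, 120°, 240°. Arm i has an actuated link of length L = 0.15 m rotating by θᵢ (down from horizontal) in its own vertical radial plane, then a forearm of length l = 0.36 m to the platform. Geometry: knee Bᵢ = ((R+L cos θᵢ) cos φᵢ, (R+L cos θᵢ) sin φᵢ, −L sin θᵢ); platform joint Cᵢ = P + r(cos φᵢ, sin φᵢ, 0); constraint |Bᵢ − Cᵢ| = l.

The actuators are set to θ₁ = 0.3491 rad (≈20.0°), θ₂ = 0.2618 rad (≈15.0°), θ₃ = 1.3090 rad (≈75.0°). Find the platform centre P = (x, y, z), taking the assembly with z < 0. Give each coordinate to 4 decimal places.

(0.0908, 0.1806, -0.3426)

S1 = (0.2010·cos0.0°, 0.2010·sin0.0°, -0.0513) = (0.2010, 0.0000, -0.0513)
φ2=120.0°: virtual centre (-0.1024, 0.1774, -0.0388), radius l
φ3=240.0°: virtual centre (-0.0494, -0.0856, -0.1449), radius l
|S₂|²−|S₁|² = 0.0005;  |S₃|²−|S₁|² = -0.0123
[-0.6068 0.3549 0.0250]·P = 0.0005;  [-0.5007 -0.1712 -0.1872]·P = -0.0123
det = 0.2816;  x = 0.0152+-0.2207z,  y = 0.0273+-0.4478z
quadratic in z: (1.2492)z²+(0.1602)z+(-0.0917)=0, √Δ=0.6956 → z ∈ {-0.3426, 0.2143}; z = -0.3426 (taking z<0)
x = 0.0908, y = 0.1806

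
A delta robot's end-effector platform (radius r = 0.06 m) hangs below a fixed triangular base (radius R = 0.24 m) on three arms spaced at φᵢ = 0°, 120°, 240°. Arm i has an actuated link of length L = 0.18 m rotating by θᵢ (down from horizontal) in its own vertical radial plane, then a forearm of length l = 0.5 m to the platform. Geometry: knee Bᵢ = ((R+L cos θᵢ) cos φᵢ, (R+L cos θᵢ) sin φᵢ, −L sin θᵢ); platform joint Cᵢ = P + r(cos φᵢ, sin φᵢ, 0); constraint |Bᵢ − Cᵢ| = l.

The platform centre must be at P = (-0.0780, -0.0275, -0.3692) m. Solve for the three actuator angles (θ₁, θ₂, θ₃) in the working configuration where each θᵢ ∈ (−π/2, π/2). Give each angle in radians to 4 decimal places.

rotate P by −φ1: (-0.0780, -0.0275, -0.3692)
  A=0.2580, B=-0.3692, C=(l²−L²−A²−y'²−z²)/(2L)=0.0388
  γ=atan2(-0.3692,0.2580)=-0.9609;  ψ=arccos(0.0862)=1.4845;  θ1=γ+ψ≈0.5237
arm 2 (φ=120.0°): x'=0.0152, y'=0.0813
  e−x'=0.1648;  (l²−L²−(e−x')²−y'²−z²)/2L = 0.1320
  √(A²+B²)=0.4043;  θ2 = -1.1509+1.2382 ≈ 0.0873
rotate P by −φ3: (0.0628, -0.0538, -0.3692)
  A=0.1172, B=-0.3692, C=(l²−L²−A²−y'²−z²)/(2L)=0.1796
  θ3 = atan2(B,A) + arccos(C/0.3874) = -0.1749

θ₁ = 0.5237, θ₂ = 0.0873, θ₃ = -0.1749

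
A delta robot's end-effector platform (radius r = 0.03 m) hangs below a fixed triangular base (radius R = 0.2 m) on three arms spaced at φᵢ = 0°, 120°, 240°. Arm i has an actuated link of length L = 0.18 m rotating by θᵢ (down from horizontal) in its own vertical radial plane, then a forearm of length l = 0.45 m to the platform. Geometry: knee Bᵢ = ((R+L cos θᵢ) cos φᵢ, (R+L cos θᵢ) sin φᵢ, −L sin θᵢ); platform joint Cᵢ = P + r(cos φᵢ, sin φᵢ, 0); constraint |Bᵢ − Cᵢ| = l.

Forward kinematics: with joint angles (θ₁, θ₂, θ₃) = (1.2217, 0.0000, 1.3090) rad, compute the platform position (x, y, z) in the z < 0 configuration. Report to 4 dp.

(-0.0887, 0.1850, -0.4255)

φ1=0.0°: virtual centre (0.2316, 0.0000, -0.1691), radius l
φ2=120.0°: virtual centre (-0.1750, 0.3031, 0.0000), radius l
arm 3 at φ=240.0°: (R−r)+L cos θ3 = 0.2166;  O3 = (-0.1083, -0.1876, -0.1739)
|O₂|²−|O₁|² = 0.0403;  |O₃|²−|O₁|² = -0.0051
plane₁₂: -0.8131x+0.6062y+0.3383z = 0.0403
det = 0.7171;  x = -0.0168+0.1690z,  y = 0.0439+-0.3314z
sphere 1 gives Az²+Bz+C=0 with A=1.1384, B=0.2252, C=-0.1103;  B²−4AC=0.5529;  roots -0.4255, 0.2277;  negative root z = -0.4255
x = -0.0887, y = 0.1850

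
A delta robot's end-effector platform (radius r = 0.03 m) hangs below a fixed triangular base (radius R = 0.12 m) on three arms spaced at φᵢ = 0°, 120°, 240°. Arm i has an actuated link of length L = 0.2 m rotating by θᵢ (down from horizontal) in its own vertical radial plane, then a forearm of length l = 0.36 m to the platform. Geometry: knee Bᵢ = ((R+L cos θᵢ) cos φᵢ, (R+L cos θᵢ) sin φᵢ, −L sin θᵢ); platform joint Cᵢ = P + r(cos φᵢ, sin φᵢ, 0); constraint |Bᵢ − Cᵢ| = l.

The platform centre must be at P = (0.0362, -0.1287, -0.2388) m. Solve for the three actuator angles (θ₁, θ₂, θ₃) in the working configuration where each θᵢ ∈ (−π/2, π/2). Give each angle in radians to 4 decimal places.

θ₁ = 0.0872, θ₂ = 0.8727, θ₃ = -0.2616

rotate P by −φ1: (0.0362, -0.1287, -0.2388)
  e−x'=0.0538;  (l²−L²−(e−x')²−y'²−z²)/2L = 0.0328
  √(A²+B²)=0.2448;  θ1 = -1.3492+1.4364 ≈ 0.0872
φ2=120.0° → target in arm frame (-0.1296, 0.0330)
  e−x'=0.2196;  (l²−L²−(e−x')²−y'²−z²)/2L = -0.0418
  γ=atan2(-0.2388,0.2196)=-0.8274;  ψ=arccos(-0.1289)=1.7000;  θ2=γ+ψ≈0.8727
arm 3 (φ=240.0°): x'=0.0934, y'=0.0957
  A cos θ + B sin θ = C:  -0.0034·cos θ + -0.2388·sin θ = 0.0585
  γ=atan2(-0.2388,-0.0034)=-1.5849;  ψ=arccos(0.2450)=1.3233;  θ3=γ+ψ≈-0.2616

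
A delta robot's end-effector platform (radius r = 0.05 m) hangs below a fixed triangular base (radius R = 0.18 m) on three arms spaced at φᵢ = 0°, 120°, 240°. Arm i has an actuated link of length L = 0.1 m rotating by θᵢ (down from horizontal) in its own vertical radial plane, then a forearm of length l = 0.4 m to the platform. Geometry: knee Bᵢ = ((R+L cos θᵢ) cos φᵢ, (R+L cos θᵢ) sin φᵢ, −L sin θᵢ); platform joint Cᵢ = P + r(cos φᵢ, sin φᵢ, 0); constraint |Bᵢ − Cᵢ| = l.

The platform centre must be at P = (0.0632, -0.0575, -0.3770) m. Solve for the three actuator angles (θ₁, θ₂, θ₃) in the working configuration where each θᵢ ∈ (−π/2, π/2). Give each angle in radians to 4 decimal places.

θ₁ = 0.1740, θ₂ = 0.9597, θ₃ = 0.4363

arm 1 (φ=0.0°): x'=0.0632, y'=-0.0575
  e−x'=0.0668;  (l²−L²−(e−x')²−y'²−z²)/2L = 0.0005
  γ=atan2(-0.3770,0.0668)=-1.3954;  ψ=arccos(0.0013)=1.5695;  θ1=γ+ψ≈0.1740
φ2=120.0° → target in arm frame (-0.0814, -0.0260)
  A=0.2114, B=-0.3770, C=(l²−L²−A²−y'²−z²)/(2L)=-0.1875
  θ2 = atan2(B,A) + arccos(C/0.4322) = 0.9597
φ3=240.0° → target in arm frame (0.0182, 0.0835)
  e−x'=0.1118;  (l²−L²−(e−x')²−y'²−z²)/2L = -0.0580
  γ=atan2(-0.3770,0.1118)=-1.2825;  ψ=arccos(-0.1475)=1.7188;  θ3=γ+ψ≈0.4363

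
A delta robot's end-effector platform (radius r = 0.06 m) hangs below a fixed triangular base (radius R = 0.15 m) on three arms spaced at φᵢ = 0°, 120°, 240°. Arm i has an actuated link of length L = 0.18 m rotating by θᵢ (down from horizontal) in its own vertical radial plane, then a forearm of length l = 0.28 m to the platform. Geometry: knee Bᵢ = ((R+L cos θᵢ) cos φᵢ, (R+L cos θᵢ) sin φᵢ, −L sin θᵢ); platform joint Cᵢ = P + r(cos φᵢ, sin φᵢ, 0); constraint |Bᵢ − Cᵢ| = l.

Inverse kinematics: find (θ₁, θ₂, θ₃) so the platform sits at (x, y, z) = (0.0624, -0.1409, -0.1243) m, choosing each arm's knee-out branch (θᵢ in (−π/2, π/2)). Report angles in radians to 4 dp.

θ₁ = 0.0000, θ₂ = 1.3964, θ₃ = -0.3497

φ1=0.0° → target in arm frame (0.0624, -0.1409)
  A=0.0276, B=-0.1243, C=(l²−L²−A²−y'²−z²)/(2L)=0.0276
  √(A²+B²)=0.1273;  θ1 = -1.3523+1.3523 ≈ 0.0000
arm 2 (φ=120.0°): x'=-0.1532, y'=0.0164
  A cos θ + B sin θ = C:  0.2432·cos θ + -0.1243·sin θ = -0.0802
  θ2 = atan2(B,A) + arccos(C/0.2731) = 1.3964
arm 3 (φ=240.0°): x'=0.0908, y'=0.1245
  A=-0.0008, B=-0.1243, C=(l²−L²−A²−y'²−z²)/(2L)=0.0418
  √(A²+B²)=0.1243;  θ3 = -1.5774+1.2278 ≈ -0.3497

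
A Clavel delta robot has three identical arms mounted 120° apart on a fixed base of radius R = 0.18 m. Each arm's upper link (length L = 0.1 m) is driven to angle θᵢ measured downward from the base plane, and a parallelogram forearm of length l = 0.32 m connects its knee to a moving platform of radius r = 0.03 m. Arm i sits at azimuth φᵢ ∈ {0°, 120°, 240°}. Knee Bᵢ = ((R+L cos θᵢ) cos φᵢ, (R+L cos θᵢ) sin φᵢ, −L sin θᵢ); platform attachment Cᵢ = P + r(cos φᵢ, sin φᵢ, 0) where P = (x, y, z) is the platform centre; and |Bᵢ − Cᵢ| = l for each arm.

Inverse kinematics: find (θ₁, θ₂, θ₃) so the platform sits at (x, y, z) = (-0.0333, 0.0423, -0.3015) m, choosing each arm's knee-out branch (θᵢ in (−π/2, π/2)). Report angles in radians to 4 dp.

φ1=0.0° → target in arm frame (-0.0333, 0.0423)
  A cos θ + B sin θ = C:  0.1833·cos θ + -0.3015·sin θ = -0.1695
  γ=atan2(-0.3015,0.1833)=-1.0245;  ψ=arccos(-0.4802)=2.0717;  θ1=γ+ψ≈1.0472
rotate P by −φ2: (0.0533, 0.0077, -0.3015)
  A cos θ + B sin θ = C:  0.0967·cos θ + -0.3015·sin θ = -0.0396
  γ=atan2(-0.3015,0.0967)=-1.2604;  ψ=arccos(-0.1250)=1.6961;  θ2=γ+ψ≈0.4357
arm 3 (φ=240.0°): x'=-0.0200, y'=-0.0500
  A cos θ + B sin θ = C:  0.1700·cos θ + -0.3015·sin θ = -0.1495
  γ=atan2(-0.3015,0.1700)=-1.0574;  ψ=arccos(-0.4319)=2.0174;  θ3=γ+ψ≈0.9599

θ₁ = 1.0472, θ₂ = 0.4357, θ₃ = 0.9599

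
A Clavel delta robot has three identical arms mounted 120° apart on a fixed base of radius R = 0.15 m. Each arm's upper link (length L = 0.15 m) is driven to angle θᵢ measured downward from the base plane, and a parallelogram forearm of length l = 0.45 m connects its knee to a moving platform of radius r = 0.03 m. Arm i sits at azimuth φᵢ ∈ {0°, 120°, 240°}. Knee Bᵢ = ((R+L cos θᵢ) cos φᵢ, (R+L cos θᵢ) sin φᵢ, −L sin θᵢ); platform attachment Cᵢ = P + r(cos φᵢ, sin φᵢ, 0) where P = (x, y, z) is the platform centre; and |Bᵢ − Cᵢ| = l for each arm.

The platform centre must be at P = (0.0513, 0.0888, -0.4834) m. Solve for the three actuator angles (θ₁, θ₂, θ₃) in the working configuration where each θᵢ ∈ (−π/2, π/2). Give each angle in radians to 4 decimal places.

θ₁ = 0.6107, θ₂ = 0.6109, θ₃ = 1.1344

arm 1 (φ=0.0°): x'=0.0513, y'=0.0888
  A=0.0687, B=-0.4834, C=(l²−L²−A²−y'²−z²)/(2L)=-0.2209
  γ=atan2(-0.4834,0.0687)=-1.4296;  ψ=arccos(-0.4525)=2.0404;  θ1=γ+ψ≈0.6107
φ2=120.0° → target in arm frame (0.0513, -0.0888)
  A cos θ + B sin θ = C:  0.0687·cos θ + -0.4834·sin θ = -0.2210
  √(A²+B²)=0.4883;  θ2 = -1.4295+2.0404 ≈ 0.6109
rotate P by −φ3: (-0.1026, 0.0000, -0.4834)
  e−x'=0.2226;  (l²−L²−(e−x')²−y'²−z²)/2L = -0.3440
  γ=atan2(-0.4834,0.2226)=-1.1393;  ψ=arccos(-0.6464)=2.2737;  θ3=γ+ψ≈1.1344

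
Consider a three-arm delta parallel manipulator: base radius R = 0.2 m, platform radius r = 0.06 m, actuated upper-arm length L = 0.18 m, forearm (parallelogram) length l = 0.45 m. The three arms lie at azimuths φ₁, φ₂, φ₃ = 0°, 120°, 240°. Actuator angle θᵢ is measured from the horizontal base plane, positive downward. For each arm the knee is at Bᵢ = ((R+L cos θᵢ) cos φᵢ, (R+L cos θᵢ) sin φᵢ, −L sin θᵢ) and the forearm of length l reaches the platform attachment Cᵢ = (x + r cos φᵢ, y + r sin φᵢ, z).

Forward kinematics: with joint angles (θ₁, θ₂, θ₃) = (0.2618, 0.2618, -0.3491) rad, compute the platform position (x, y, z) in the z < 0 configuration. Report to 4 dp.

(-0.0366, -0.0634, -0.3216)

arm 1 at φ=0.0°: (R−r)+L cos θ1 = 0.3139;  centre 1 = (0.3139, 0.0000, -0.0466)
centre 2 = (0.3139·cos120.0°, 0.3139·sin120.0°, -0.0466) = (-0.1569, 0.2718, -0.0466)
φ3=240.0°: virtual centre (-0.1546, -0.2677, 0.0616), radius l
eliminate P² terms by subtracting sphere 1 from 2 and 3
plane₁₂: -0.9416x+0.5436y+0.0000z = 0.0000
det = 1.0135;  x = 0.0007+0.1160z,  y = 0.0012+0.2010z
into |P−centre ₁|² = l²: 1.0539z² + 0.0210z + -0.1023 = 0;  Δ = 0.4315;  z = -0.3216 or 0.3017 → z<0 root = -0.3216
x = -0.0366, y = -0.0634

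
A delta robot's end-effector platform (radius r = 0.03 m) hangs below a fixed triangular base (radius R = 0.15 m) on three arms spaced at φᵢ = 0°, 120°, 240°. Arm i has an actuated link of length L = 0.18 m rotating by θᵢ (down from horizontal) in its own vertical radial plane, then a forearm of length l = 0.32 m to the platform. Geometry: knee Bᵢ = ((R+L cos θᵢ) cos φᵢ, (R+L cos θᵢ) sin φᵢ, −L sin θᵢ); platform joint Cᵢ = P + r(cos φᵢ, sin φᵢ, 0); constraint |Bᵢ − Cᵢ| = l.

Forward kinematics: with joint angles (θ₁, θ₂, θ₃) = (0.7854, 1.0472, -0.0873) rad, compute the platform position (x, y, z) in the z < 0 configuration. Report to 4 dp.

φ1=0.0°: virtual centre (0.2473, 0.0000, -0.1273), radius l
centre 2 = (0.2100·cos120.0°, 0.2100·sin120.0°, -0.1559) = (-0.1050, 0.1819, -0.1559)
centre 3 = (0.2993·cos240.0°, 0.2993·sin240.0°, 0.0157) = (-0.1497, -0.2592, 0.0157)
subtract pairs → two planes through P
linear system: -0.7046x+0.3637y = -0.0089−-0.0572z; -0.7939x+-0.5184y = 0.0125−0.2859z
Cramer: x(z) = 0.0001+0.1137z;  y(z) = -0.0243+0.3775z
quadratic in z: (1.1554)z²+(0.1800)z+(-0.0245)=0, √Δ=0.3818 → z ∈ {-0.2431, 0.0873}; z = -0.2431 (taking z<0)
x = -0.0275, y = -0.1161

(-0.0275, -0.1161, -0.2431)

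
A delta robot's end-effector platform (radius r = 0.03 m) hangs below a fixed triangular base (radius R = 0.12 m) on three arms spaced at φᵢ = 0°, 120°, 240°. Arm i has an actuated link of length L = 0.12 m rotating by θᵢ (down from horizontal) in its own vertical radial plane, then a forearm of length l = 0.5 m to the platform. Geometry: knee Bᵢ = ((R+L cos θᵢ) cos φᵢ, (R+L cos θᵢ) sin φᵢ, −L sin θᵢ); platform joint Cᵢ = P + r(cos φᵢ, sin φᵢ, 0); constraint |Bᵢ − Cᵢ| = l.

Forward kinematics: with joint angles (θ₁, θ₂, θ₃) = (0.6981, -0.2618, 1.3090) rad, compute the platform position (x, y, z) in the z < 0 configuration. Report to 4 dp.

O1 = (0.1819·cos0.0°, 0.1819·sin0.0°, -0.0771) = (0.1819, 0.0000, -0.0771)
O2 = (0.2059·cos120.0°, 0.2059·sin120.0°, 0.0311) = (-0.1030, 0.1783, 0.0311)
O3 = (0.1211·cos240.0°, 0.1211·sin240.0°, -0.1159) = (-0.0605, -0.1048, -0.1159)
|O₂|²−|O₁|² = 0.0043;  |O₃|²−|O₁|² = -0.0110
[-0.5698 0.3566 0.2164]·P = 0.0043;  [-0.4849 -0.2097 -0.0776]·P = -0.0110
Cramer: x(z) = 0.0103+0.0606z;  y(z) = 0.0285-0.5100z
sphere 1 gives Az²+Bz+C=0 with A=1.2637, B=0.1044, C=-0.2138;  B²−4AC=1.0915;  roots -0.4547, 0.3721;  negative root z = -0.4547
x = -0.0173, y = 0.2604

(-0.0173, 0.2604, -0.4547)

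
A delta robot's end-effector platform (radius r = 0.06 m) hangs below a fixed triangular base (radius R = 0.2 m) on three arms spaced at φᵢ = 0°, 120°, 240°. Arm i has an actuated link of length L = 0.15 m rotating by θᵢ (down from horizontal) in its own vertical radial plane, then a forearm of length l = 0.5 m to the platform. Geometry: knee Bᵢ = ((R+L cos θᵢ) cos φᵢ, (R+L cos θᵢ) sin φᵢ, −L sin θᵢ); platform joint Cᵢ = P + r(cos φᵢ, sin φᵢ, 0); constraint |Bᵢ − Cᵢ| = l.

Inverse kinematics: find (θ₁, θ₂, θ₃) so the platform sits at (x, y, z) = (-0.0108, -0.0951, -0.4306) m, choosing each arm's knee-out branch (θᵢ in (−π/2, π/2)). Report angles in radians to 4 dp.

θ₁ = 0.2615, θ₂ = 0.5236, θ₃ = -0.1748

arm 1 (φ=0.0°): x'=-0.0108, y'=-0.0951
  A=0.1508, B=-0.4306, C=(l²−L²−A²−y'²−z²)/(2L)=0.0343
  θ1 = atan2(B,A) + arccos(C/0.4562) = 0.2615
φ2=120.0° → target in arm frame (-0.0770, 0.0569)
  A=0.2170, B=-0.4306, C=(l²−L²−A²−y'²−z²)/(2L)=-0.0274
  √(A²+B²)=0.4822;  θ2 = -1.1041+1.6277 ≈ 0.5236
arm 3 (φ=240.0°): x'=0.0878, y'=0.0382
  e−x'=0.0522;  (l²−L²−(e−x')²−y'²−z²)/2L = 0.1263
  √(A²+B²)=0.4338;  θ3 = -1.4501+1.2753 ≈ -0.1748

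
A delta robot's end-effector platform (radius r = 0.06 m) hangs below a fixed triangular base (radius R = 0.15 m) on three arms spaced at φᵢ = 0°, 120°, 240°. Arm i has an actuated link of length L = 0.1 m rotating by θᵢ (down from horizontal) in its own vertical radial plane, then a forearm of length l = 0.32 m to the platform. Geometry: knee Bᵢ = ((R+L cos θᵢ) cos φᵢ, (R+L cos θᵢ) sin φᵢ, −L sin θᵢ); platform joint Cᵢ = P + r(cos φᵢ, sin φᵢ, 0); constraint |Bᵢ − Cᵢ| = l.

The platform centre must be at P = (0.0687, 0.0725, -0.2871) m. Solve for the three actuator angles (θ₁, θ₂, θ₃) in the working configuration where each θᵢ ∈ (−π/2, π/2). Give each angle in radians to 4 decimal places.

rotate P by −φ1: (0.0687, 0.0725, -0.2871)
  A=0.0213, B=-0.2871, C=(l²−L²−A²−y'²−z²)/(2L)=0.0213
  θ1 = atan2(B,A) + arccos(C/0.2879) = -0.0001
rotate P by −φ2: (0.0284, -0.0957, -0.2871)
  e−x'=0.0616;  (l²−L²−(e−x')²−y'²−z²)/2L = -0.0149
  γ=atan2(-0.2871,0.0616)=-1.3596;  ψ=arccos(-0.0508)=1.6216;  θ2=γ+ψ≈0.2621
φ3=240.0° → target in arm frame (-0.0971, 0.0232)
  A cos θ + B sin θ = C:  0.1871·cos θ + -0.2871·sin θ = -0.1279
  γ=atan2(-0.2871,0.1871)=-0.9931;  ψ=arccos(-0.3733)=1.9534;  θ3=γ+ψ≈0.9602

θ₁ = -0.0001, θ₂ = 0.2621, θ₃ = 0.9602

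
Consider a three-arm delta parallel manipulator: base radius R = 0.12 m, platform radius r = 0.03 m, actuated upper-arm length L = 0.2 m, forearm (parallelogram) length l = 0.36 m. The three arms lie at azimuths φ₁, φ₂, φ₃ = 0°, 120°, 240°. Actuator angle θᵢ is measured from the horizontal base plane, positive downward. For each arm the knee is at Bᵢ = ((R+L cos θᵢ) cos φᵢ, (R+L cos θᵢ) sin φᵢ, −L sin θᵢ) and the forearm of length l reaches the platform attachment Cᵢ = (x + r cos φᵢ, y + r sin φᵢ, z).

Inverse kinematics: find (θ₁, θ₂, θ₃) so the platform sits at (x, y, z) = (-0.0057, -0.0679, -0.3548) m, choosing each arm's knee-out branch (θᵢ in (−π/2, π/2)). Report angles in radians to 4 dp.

φ1=0.0° → target in arm frame (-0.0057, -0.0679)
  A cos θ + B sin θ = C:  0.0957·cos θ + -0.3548·sin θ = -0.1251
  √(A²+B²)=0.3675;  θ1 = -1.3073+1.9183 ≈ 0.6109
arm 2 (φ=120.0°): x'=-0.0560, y'=0.0389
  A=0.1460, B=-0.3548, C=(l²−L²−A²−y'²−z²)/(2L)=-0.1477
  √(A²+B²)=0.3836;  θ2 = -1.1805+1.9661 ≈ 0.7856
arm 3 (φ=240.0°): x'=0.0617, y'=0.0290
  e−x'=0.0283;  (l²−L²−(e−x')²−y'²−z²)/2L = -0.0948
  √(A²+B²)=0.3559;  θ3 = -1.4911+1.8405 ≈ 0.3494

θ₁ = 0.6109, θ₂ = 0.7856, θ₃ = 0.3494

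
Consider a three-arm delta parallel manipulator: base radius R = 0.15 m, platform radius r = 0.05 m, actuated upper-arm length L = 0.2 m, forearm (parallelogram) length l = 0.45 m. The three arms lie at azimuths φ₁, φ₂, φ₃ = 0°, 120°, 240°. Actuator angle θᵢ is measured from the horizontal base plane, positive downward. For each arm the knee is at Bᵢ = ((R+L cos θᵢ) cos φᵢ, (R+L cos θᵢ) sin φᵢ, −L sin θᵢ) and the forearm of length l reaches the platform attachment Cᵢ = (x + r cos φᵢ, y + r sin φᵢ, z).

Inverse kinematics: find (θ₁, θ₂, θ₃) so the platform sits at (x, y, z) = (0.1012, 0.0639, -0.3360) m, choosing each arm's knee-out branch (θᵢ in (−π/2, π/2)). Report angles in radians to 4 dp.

rotate P by −φ1: (0.1012, 0.0639, -0.3360)
  e−x'=-0.0012;  (l²−L²−(e−x')²−y'²−z²)/2L = 0.1138
  √(A²+B²)=0.3360;  θ1 = -1.5744+1.2253 ≈ -0.3491
arm 2 (φ=120.0°): x'=0.0047, y'=-0.1196
  e−x'=0.0953;  (l²−L²−(e−x')²−y'²−z²)/2L = 0.0656
  γ=atan2(-0.3360,0.0953)=-1.2945;  ψ=arccos(0.1877)=1.3819;  θ2=γ+ψ≈0.0874
rotate P by −φ3: (-0.1059, 0.0557, -0.3360)
  e−x'=0.2059;  (l²−L²−(e−x')²−y'²−z²)/2L = 0.0102
  θ3 = atan2(B,A) + arccos(C/0.3941) = 0.5239

θ₁ = -0.3491, θ₂ = 0.0874, θ₃ = 0.5239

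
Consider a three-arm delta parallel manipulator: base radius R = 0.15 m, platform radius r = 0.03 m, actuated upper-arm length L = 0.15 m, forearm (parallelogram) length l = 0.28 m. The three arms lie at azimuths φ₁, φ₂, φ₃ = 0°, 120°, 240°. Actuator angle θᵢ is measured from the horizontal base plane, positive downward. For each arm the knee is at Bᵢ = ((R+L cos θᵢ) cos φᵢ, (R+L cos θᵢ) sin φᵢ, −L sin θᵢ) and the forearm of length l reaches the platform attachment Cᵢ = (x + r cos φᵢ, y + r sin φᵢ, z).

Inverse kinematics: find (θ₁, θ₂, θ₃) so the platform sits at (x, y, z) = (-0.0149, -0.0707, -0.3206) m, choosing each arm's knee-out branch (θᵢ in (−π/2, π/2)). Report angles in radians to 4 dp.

arm 1 (φ=0.0°): x'=-0.0149, y'=-0.0707
  A=0.1349, B=-0.3206, C=(l²−L²−A²−y'²−z²)/(2L)=-0.2336
  θ1 = atan2(B,A) + arccos(C/0.3478) = 1.1347
φ2=120.0° → target in arm frame (-0.0538, 0.0483)
  e−x'=0.1738;  (l²−L²−(e−x')²−y'²−z²)/2L = -0.2647
  √(A²+B²)=0.3647;  θ2 = -1.0741+2.3831 ≈ 1.3090
φ3=240.0° → target in arm frame (0.0687, 0.0224)
  A cos θ + B sin θ = C:  0.0513·cos θ + -0.3206·sin θ = -0.1667
  θ3 = atan2(B,A) + arccos(C/0.3247) = 0.6981

θ₁ = 1.1347, θ₂ = 1.3090, θ₃ = 0.6981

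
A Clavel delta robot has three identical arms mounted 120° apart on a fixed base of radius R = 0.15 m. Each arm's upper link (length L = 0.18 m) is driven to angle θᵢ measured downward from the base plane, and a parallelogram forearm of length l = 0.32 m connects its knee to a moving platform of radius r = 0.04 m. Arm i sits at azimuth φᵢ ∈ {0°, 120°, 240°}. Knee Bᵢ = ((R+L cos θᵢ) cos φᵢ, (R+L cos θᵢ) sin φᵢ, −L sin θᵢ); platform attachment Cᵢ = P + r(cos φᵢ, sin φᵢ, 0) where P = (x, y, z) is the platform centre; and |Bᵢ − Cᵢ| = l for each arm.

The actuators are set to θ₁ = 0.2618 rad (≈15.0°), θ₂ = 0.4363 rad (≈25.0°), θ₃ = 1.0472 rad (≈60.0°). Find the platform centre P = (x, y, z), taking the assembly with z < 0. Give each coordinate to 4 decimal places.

(0.0651, 0.0774, -0.2669)

arm 1 at φ=0.0°: ρ1 = 0.2839;  centre 1 = (0.2839, 0.0000, -0.0466)
arm 2 at φ=120.0°: ρ2 = 0.2731;  centre 2 = (-0.1366, 0.2365, -0.0761)
φ3=240.0°: virtual centre (-0.1000, -0.1732, -0.1559), radius l
eliminate P² terms by subtracting sphere 1 from 2 and 3
plane₁₂: -0.8409x+0.4731y+-0.0590z = -0.0024
det = 0.6545;  x = 0.0146+-0.1892z,  y = 0.0209+-0.2117z
quadratic in z: (1.0806)z²+(0.1862)z+(-0.0273)=0, √Δ=0.3906 → z ∈ {-0.2669, 0.0946}; z = -0.2669 (taking z<0)
x = 0.0651, y = 0.0774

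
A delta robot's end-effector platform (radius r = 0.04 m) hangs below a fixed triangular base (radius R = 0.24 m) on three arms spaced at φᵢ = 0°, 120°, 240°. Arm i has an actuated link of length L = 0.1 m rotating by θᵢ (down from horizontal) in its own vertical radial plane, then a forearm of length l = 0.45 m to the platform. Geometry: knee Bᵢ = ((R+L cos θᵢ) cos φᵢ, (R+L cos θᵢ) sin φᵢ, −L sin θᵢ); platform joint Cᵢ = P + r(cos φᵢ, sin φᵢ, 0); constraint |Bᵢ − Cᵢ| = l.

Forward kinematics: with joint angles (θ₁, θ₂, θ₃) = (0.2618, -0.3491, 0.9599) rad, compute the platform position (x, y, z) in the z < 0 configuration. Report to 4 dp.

S1 = (0.2966·cos0.0°, 0.2966·sin0.0°, -0.0259) = (0.2966, 0.0000, -0.0259)
S2 = (0.2940·cos120.0°, 0.2940·sin120.0°, 0.0342) = (-0.1470, 0.2546, 0.0342)
φ3=240.0°: virtual centre (-0.1287, -0.2229, -0.0819), radius l
subtract pairs → two planes through P
linear system: -0.8872x+0.5092y = -0.0010−0.1202z; -0.8505x+-0.4458y = -0.0157−-0.1121z
Cramer: x(z) = 0.0102-0.0042z;  y(z) = 0.0157-0.2434z
sphere 1 gives Az²+Bz+C=0 with A=1.0592, B=0.0465, C=-0.1196;  B²−4AC=0.5088;  roots -0.3587, 0.3147;  negative root z = -0.3587
x = 0.0117, y = 0.1030

(0.0117, 0.1030, -0.3587)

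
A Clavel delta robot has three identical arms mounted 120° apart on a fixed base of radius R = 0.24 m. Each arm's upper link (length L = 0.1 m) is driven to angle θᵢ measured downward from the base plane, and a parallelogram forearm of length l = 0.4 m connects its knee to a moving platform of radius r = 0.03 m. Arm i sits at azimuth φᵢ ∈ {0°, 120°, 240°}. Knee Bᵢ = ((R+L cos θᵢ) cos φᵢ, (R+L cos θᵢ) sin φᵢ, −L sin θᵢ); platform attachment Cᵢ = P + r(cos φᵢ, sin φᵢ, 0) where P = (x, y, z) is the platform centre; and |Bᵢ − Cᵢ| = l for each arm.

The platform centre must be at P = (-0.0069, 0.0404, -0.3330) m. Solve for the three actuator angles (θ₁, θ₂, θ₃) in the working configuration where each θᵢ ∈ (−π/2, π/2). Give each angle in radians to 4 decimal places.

rotate P by −φ1: (-0.0069, 0.0404, -0.3330)
  e−x'=0.2169;  (l²−L²−(e−x')²−y'²−z²)/2L = -0.0478
  γ=atan2(-0.3330,0.2169)=-0.9935;  ψ=arccos(-0.1204)=1.6915;  θ1=γ+ψ≈0.6980
rotate P by −φ2: (0.0384, -0.0142, -0.3330)
  e−x'=0.1716;  (l²−L²−(e−x')²−y'²−z²)/2L = 0.0474
  θ2 = atan2(B,A) + arccos(C/0.3746) = 0.3489
rotate P by −φ3: (-0.0315, -0.0262, -0.3330)
  e−x'=0.2415;  (l²−L²−(e−x')²−y'²−z²)/2L = -0.0996
  √(A²+B²)=0.4114;  θ3 = -0.9433+1.8153 ≈ 0.8720

θ₁ = 0.6980, θ₂ = 0.3489, θ₃ = 0.8720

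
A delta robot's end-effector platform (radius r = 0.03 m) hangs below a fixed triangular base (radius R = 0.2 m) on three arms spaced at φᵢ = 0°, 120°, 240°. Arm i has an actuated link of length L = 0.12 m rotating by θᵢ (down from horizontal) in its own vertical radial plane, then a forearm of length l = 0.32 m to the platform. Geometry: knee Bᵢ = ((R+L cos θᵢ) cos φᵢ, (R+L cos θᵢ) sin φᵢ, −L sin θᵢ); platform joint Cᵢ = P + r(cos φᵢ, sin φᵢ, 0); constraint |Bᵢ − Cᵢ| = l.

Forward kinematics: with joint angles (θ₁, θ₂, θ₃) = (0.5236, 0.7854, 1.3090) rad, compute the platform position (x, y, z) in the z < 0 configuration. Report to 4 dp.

(0.0529, 0.0493, -0.2861)

φ1=0.0°: virtual centre (0.2739, 0.0000, -0.0600), radius l
arm 2 at φ=120.0°: ρ2 = 0.2549;  centre 2 = (-0.1274, 0.2207, -0.0849)
φ3=240.0°: virtual centre (-0.1005, -0.1741, -0.1159), radius l
eliminate P² terms by subtracting sphere 1 from 2 and 3
linear system: -0.8027x+0.4414y = -0.0065−-0.0497z; -0.7489x+-0.3482y = -0.0248−-0.1118z
det = 0.6101;  x = 0.0216+-0.1093z,  y = 0.0246+-0.0861z
quadratic in z: (1.0194)z²+(0.1709)z+(-0.0345)=0, √Δ=0.4124 → z ∈ {-0.2861, 0.1184}; z = -0.2861 (taking z<0)
x = 0.0529, y = 0.0493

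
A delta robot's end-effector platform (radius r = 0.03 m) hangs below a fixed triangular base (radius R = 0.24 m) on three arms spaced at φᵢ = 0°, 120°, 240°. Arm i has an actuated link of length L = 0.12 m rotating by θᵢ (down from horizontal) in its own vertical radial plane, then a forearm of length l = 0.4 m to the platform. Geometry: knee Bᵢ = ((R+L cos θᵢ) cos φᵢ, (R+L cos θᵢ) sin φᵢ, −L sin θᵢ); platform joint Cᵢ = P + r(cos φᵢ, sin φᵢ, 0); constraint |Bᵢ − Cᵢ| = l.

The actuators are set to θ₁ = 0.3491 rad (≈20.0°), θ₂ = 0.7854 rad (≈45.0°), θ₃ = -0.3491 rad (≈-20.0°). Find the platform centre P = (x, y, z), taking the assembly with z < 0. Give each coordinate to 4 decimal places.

arm 1 at φ=0.0°: e+L cos θ1 = 0.3228;  O1 = (0.3228, 0.0000, -0.0410)
arm 2 at φ=120.0°: e+L cos θ2 = 0.2949;  O2 = (-0.1474, 0.2553, -0.0849)
O3 = (0.3228·cos240.0°, 0.3228·sin240.0°, 0.0410) = (-0.1614, -0.2795, 0.0410)
|O₂|²−|O₁|² = -0.0117;  |O₃|²−|O₁|² = 0.0000
[-0.9404 0.5107 -0.0876]·P = -0.0117;  [-0.9683 -0.5590 0.1642]·P = 0.0000
Cramer: x(z) = 0.0064+0.0342z;  y(z) = -0.0111+0.2345z
into |P−O₁|² = l²: 1.0562z² + 0.0553z + -0.0581 = 0;  Δ = 0.2486;  z = -0.2622 or 0.2099 → z<0 root = -0.2622
x = -0.0025, y = -0.0726

(-0.0025, -0.0726, -0.2622)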